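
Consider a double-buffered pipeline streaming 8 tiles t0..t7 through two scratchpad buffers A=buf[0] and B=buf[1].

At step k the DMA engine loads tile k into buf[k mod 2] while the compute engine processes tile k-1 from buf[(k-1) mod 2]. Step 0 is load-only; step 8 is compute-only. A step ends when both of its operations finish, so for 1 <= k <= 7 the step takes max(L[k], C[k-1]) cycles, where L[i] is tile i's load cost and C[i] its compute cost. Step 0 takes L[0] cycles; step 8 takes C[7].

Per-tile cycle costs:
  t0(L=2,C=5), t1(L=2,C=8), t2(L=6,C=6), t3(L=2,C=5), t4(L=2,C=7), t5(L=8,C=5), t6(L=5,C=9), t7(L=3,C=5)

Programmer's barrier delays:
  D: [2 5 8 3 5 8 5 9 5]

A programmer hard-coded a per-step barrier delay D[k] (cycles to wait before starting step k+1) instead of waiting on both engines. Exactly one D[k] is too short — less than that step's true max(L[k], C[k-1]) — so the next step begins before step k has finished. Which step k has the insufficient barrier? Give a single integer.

k=0 barrier L[0]=2→2c, D[0]=2 ok
k=1 barrier max(L[1]=2,C[0]=5)→5c, D[1]=5 ok
k=2 barrier max(L[2]=6,C[1]=8)→8c, D[2]=8 ok
k=3 barrier max(L[3]=2,C[2]=6)→6c, D[3]=3 SHORT
k=4 barrier max(L[4]=2,C[3]=5)→5c, D[4]=5 ok
k=5 barrier max(L[5]=8,C[4]=7)→8c, D[5]=8 ok
k=6 barrier max(L[6]=5,C[5]=5)→5c, D[6]=5 ok
k=7 barrier max(L[7]=3,C[6]=9)→9c, D[7]=9 ok
k=8 barrier C[7]=5→5c, D[8]=5 ok

hazard at step 3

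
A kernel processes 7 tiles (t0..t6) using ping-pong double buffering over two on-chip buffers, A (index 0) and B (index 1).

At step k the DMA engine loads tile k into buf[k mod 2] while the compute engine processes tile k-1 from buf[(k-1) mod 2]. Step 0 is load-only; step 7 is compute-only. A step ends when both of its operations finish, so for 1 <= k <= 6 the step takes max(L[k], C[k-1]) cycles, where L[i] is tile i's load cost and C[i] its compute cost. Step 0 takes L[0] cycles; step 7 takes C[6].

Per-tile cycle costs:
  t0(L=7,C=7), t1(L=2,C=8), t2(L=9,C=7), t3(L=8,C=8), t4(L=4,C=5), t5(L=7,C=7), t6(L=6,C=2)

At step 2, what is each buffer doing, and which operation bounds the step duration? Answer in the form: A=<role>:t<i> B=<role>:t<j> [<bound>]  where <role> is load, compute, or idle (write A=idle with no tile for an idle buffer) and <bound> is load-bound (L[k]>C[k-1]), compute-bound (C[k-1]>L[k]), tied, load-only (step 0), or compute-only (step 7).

k=0 load=t0/7c comp=- wait=7 total=7
k=1 load=t1/2c comp=t0/7c wait=7 total=14
k=2 load=t2/9c comp=t1/8c wait=9 total=23
k=3 load=t3/8c comp=t2/7c wait=8 total=31
k=4 load=t4/4c comp=t3/8c wait=8 total=39
k=5 load=t5/7c comp=t4/5c wait=7 total=46
k=6 load=t6/6c comp=t5/7c wait=7 total=53
k=7 load=- comp=t6/2c wait=2 total=55

step 2: A=load:t2 B=compute:t1 [load-bound]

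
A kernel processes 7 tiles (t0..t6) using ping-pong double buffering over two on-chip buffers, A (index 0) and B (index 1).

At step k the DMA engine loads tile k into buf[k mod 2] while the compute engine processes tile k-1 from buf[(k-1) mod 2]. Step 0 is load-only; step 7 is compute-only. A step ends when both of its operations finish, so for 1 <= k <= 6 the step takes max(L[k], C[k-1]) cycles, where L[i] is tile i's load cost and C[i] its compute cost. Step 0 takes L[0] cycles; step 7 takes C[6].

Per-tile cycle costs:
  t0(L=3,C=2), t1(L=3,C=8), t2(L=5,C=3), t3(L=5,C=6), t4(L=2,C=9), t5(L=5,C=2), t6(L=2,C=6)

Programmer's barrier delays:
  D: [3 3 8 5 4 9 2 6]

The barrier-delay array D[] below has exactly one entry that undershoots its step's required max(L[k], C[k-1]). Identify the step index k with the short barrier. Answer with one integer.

hazard at step 4

step 0: need L[0]=3 = 3; D[0]=3 ok
step 1: need max(L[1]=3,C[0]=2) = 3; D[1]=3 ok
step 2: need max(L[2]=5,C[1]=8) = 8; D[2]=8 ok
step 3: need max(L[3]=5,C[2]=3) = 5; D[3]=5 ok
step 4: need max(L[4]=2,C[3]=6) = 6; D[4]=4 SHORT
step 5: need max(L[5]=5,C[4]=9) = 9; D[5]=9 ok
step 6: need max(L[6]=2,C[5]=2) = 2; D[6]=2 ok
step 7: need C[6]=6 = 6; D[7]=6 ok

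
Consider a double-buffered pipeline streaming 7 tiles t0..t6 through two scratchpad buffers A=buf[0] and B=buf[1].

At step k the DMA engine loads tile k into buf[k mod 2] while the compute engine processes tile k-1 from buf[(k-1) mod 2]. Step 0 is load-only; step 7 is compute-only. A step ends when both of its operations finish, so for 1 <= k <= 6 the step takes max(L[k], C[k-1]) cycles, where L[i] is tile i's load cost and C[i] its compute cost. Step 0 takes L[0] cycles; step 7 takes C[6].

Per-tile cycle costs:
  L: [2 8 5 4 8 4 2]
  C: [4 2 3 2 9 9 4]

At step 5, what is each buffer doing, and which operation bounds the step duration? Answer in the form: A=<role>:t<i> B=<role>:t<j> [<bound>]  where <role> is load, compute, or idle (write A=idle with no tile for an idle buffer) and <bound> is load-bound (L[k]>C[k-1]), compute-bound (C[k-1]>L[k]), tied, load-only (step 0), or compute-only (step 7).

  0. 2=2c; end=2; A:t0 B:-
  1. max(8,4)=8c; end=10; A:t0 B:t1
  2. max(5,2)=5c; end=15; A:t2 B:t1
  3. max(4,3)=4c; end=19; A:t2 B:t3
  4. max(8,2)=8c; end=27; A:t4 B:t3
  5. max(4,9)=9c; end=36; A:t4 B:t5
  6. max(2,9)=9c; end=45; A:t6 B:t5
  7. 4=4c; end=49; A:t6 B:t5

step 5: A=compute:t4 B=load:t5 [compute-bound]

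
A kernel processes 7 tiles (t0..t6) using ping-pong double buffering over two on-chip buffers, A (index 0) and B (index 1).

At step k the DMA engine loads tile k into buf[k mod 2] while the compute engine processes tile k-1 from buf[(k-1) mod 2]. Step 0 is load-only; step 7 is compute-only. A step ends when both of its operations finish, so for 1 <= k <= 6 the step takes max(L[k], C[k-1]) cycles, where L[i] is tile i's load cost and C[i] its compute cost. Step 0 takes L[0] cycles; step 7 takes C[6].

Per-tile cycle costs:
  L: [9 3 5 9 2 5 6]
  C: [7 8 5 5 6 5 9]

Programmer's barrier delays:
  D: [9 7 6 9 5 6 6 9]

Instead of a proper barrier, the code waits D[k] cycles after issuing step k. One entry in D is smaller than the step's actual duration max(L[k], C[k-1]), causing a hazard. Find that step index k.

step 0: need L[0]=9 = 9; D[0]=9 ok
step 1: need max(L[1]=3,C[0]=7) = 7; D[1]=7 ok
step 2: need max(L[2]=5,C[1]=8) = 8; D[2]=6 SHORT
step 3: need max(L[3]=9,C[2]=5) = 9; D[3]=9 ok
step 4: need max(L[4]=2,C[3]=5) = 5; D[4]=5 ok
step 5: need max(L[5]=5,C[4]=6) = 6; D[5]=6 ok
step 6: need max(L[6]=6,C[5]=5) = 6; D[6]=6 ok
step 7: need C[6]=9 = 9; D[7]=9 ok

hazard at step 2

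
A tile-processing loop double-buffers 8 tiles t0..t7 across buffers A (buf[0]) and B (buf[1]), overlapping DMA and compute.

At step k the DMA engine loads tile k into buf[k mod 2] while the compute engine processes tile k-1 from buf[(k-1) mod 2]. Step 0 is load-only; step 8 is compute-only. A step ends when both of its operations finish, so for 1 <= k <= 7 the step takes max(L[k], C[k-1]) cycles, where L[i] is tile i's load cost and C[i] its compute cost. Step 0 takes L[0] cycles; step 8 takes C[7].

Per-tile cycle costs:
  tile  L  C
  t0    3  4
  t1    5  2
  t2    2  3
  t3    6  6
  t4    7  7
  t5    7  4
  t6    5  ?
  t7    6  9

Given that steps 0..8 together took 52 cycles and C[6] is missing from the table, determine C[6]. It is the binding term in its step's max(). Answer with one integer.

C[6] = 8

step 0 = dur = L[0]=3 = 3
step 1 = dur = max(L[1]=5, C[0]=4) = 5
step 2 = dur = max(L[2]=2, C[1]=2) = 2
step 3 = dur = max(L[3]=6, C[2]=3) = 6
step 4 = dur = max(L[4]=7, C[3]=6) = 7
step 5 = dur = max(L[5]=7, C[4]=7) = 7
step 6 = dur = max(L[6]=5, C[5]=4) = 5
step 7 = dur = max(L[7]=6, C[6]=?) = C[6]  (unknown; binding)
step 8 = dur = C[7]=9 = 9
sum of known step durations = 44
dur[7] = total - known = 52 - 44 = 8
C[6] is the binding max in step 7, so C[6] = dur[7] = 8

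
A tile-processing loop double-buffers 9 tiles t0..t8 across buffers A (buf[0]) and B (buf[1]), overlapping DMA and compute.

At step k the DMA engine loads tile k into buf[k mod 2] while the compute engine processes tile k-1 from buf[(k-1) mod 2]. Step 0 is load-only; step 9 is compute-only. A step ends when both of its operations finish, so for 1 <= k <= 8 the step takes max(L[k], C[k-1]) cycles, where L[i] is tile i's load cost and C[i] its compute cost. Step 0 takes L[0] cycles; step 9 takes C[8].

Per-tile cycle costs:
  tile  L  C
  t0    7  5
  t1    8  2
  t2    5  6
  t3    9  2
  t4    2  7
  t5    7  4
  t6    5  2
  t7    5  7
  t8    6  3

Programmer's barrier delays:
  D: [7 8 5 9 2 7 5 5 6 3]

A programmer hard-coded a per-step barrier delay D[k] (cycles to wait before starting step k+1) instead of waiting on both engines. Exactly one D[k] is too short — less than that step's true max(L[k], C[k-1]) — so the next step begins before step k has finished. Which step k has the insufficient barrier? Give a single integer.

hazard at step 8

step 0: need L[0]=7 = 7; D[0]=7 ok
step 1: need max(L[1]=8,C[0]=5) = 8; D[1]=8 ok
step 2: need max(L[2]=5,C[1]=2) = 5; D[2]=5 ok
step 3: need max(L[3]=9,C[2]=6) = 9; D[3]=9 ok
step 4: need max(L[4]=2,C[3]=2) = 2; D[4]=2 ok
step 5: need max(L[5]=7,C[4]=7) = 7; D[5]=7 ok
step 6: need max(L[6]=5,C[5]=4) = 5; D[6]=5 ok
step 7: need max(L[7]=5,C[6]=2) = 5; D[7]=5 ok
step 8: need max(L[8]=6,C[7]=7) = 7; D[8]=6 SHORT
step 9: need C[8]=3 = 3; D[9]=3 ok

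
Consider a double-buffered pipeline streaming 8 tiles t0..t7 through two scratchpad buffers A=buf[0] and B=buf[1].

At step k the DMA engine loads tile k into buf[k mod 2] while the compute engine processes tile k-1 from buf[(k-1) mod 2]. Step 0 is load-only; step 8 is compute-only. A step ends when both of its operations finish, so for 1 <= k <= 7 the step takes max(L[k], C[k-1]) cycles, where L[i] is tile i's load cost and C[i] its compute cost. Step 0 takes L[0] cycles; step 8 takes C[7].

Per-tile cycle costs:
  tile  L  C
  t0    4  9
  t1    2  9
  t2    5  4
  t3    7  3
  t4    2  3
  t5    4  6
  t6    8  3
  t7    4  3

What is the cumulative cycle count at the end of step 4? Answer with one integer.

  0. 4=4c; end=4; A:t0 B:-
  1. max(2,9)=9c; end=13; A:t0 B:t1
  2. max(5,9)=9c; end=22; A:t2 B:t1
  3. max(7,4)=7c; end=29; A:t2 B:t3
  4. max(2,3)=3c; end=32; A:t4 B:t3
  5. max(4,3)=4c; end=36; A:t4 B:t5
  6. max(8,6)=8c; end=44; A:t6 B:t5
  7. max(4,3)=4c; end=48; A:t6 B:t7
  8. 3=3c; end=51; A:t6 B:t7

end_cycle[4] = 32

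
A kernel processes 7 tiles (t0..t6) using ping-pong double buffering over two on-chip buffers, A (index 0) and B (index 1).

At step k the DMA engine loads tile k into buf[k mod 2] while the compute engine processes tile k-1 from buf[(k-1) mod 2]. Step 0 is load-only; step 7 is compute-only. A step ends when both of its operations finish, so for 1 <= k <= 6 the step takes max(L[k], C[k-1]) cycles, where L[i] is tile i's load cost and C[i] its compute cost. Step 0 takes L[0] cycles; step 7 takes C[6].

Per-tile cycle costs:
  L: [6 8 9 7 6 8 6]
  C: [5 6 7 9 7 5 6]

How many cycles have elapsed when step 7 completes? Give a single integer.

end_cycle[7] = 59

  0. 6=6c; end=6; A:t0 B:-
  1. max(8,5)=8c; end=14; A:t0 B:t1
  2. max(9,6)=9c; end=23; A:t2 B:t1
  3. max(7,7)=7c; end=30; A:t2 B:t3
  4. max(6,9)=9c; end=39; A:t4 B:t3
  5. max(8,7)=8c; end=47; A:t4 B:t5
  6. max(6,5)=6c; end=53; A:t6 B:t5
  7. 6=6c; end=59; A:t6 B:t5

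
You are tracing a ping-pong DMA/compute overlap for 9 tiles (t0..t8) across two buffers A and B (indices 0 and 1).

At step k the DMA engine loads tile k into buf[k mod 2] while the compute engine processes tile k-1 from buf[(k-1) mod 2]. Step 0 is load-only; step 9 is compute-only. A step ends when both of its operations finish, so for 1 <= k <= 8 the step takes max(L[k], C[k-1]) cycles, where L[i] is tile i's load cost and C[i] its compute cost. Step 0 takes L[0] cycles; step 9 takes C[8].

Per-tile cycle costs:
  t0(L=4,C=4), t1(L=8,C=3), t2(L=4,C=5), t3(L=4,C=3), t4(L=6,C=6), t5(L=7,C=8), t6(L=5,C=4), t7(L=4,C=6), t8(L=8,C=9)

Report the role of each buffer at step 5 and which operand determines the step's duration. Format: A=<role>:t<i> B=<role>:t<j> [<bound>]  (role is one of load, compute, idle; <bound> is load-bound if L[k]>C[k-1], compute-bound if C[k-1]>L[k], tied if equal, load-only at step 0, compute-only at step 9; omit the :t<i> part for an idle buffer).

k=0 load=t0/4c comp=- wait=4 total=4
k=1 load=t1/8c comp=t0/4c wait=8 total=12
k=2 load=t2/4c comp=t1/3c wait=4 total=16
k=3 load=t3/4c comp=t2/5c wait=5 total=21
k=4 load=t4/6c comp=t3/3c wait=6 total=27
k=5 load=t5/7c comp=t4/6c wait=7 total=34
k=6 load=t6/5c comp=t5/8c wait=8 total=42
k=7 load=t7/4c comp=t6/4c wait=4 total=46
k=8 load=t8/8c comp=t7/6c wait=8 total=54
k=9 load=- comp=t8/9c wait=9 total=63

step 5: A=compute:t4 B=load:t5 [load-bound]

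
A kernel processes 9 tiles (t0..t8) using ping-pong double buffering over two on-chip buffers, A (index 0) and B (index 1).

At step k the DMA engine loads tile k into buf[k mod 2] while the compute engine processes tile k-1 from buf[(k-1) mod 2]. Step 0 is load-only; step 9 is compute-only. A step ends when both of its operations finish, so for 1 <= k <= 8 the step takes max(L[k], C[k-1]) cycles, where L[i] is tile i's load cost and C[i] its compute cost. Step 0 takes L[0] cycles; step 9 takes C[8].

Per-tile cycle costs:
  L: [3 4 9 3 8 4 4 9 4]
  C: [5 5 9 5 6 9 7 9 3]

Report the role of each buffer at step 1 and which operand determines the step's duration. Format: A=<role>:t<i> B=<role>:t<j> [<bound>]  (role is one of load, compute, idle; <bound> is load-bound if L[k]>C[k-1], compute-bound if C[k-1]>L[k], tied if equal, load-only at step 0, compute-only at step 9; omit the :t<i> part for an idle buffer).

  0. 3=3c; end=3; A:t0 B:-
  1. max(4,5)=5c; end=8; A:t0 B:t1
  2. max(9,5)=9c; end=17; A:t2 B:t1
  3. max(3,9)=9c; end=26; A:t2 B:t3
  4. max(8,5)=8c; end=34; A:t4 B:t3
  5. max(4,6)=6c; end=40; A:t4 B:t5
  6. max(4,9)=9c; end=49; A:t6 B:t5
  7. max(9,7)=9c; end=58; A:t6 B:t7
  8. max(4,9)=9c; end=67; A:t8 B:t7
  9. 3=3c; end=70; A:t8 B:t7

step 1: A=compute:t0 B=load:t1 [compute-bound]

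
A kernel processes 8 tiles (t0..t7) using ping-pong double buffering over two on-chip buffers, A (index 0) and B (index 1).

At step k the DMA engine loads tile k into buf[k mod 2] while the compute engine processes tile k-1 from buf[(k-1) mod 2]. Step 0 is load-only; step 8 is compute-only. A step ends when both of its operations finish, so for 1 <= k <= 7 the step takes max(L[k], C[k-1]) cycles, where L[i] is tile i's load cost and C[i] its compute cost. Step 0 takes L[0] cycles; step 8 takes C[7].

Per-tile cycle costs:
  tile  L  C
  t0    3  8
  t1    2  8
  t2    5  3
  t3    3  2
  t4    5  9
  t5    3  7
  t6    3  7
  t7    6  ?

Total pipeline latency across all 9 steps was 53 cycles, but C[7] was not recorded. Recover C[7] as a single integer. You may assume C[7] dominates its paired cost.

C[7] = 3

step 0: dur = L[0]=3 = 3
step 1: dur = max(L[1]=2, C[0]=8) = 8
step 2: dur = max(L[2]=5, C[1]=8) = 8
step 3: dur = max(L[3]=3, C[2]=3) = 3
step 4: dur = max(L[4]=5, C[3]=2) = 5
step 5: dur = max(L[5]=3, C[4]=9) = 9
step 6: dur = max(L[6]=3, C[5]=7) = 7
step 7: dur = max(L[7]=6, C[6]=7) = 7
step 8: dur = C[7]=? = C[7]  (unknown; binding)
sum of known step durations = 50
dur[8] = total - known = 53 - 50 = 3
C[7] is the binding max in step 8, so C[7] = dur[8] = 3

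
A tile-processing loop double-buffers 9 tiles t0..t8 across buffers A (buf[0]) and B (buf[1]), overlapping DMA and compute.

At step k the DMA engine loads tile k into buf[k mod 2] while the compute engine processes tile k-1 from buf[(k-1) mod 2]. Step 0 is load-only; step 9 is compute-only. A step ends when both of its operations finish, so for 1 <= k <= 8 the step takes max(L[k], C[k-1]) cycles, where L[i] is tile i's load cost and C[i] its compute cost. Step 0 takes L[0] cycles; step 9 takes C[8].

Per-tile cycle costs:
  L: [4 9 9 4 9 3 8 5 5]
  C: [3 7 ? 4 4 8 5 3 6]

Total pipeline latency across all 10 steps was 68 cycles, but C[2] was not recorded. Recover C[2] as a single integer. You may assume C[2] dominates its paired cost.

step 0: dur = L[0]=4 = 4
step 1: dur = max(L[1]=9, C[0]=3) = 9
step 2: dur = max(L[2]=9, C[1]=7) = 9
step 3: dur = max(L[3]=4, C[2]=?) = C[2]  (unknown; binding)
step 4: dur = max(L[4]=9, C[3]=4) = 9
step 5: dur = max(L[5]=3, C[4]=4) = 4
step 6: dur = max(L[6]=8, C[5]=8) = 8
step 7: dur = max(L[7]=5, C[6]=5) = 5
step 8: dur = max(L[8]=5, C[7]=3) = 5
step 9: dur = C[8]=6 = 6
sum of known step durations = 59
dur[3] = total - known = 68 - 59 = 9
C[2] is the binding max in step 3, so C[2] = dur[3] = 9

C[2] = 9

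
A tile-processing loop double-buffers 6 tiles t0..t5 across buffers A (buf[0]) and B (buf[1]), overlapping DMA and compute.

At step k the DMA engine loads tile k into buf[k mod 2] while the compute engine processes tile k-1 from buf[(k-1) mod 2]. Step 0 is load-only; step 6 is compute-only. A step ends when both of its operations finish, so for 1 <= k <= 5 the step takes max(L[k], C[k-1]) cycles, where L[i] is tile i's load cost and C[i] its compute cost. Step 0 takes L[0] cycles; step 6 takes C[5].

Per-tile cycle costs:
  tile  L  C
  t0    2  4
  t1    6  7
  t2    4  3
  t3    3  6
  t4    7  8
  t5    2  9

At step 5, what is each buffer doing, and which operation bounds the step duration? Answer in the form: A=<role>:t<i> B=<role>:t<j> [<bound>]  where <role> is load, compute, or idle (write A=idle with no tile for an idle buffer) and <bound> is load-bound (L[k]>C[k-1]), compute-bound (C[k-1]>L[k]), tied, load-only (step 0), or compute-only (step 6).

step 5: A=compute:t4 B=load:t5 [compute-bound]

step 0: L[0]=2 → dur=2, Σ=2 | A=load:t0 B=idle [load-only]
step 1: L[1]=6 C[0]=4 → dur=6, Σ=8 | A=compute:t0 B=load:t1 [load-bound]
step 2: L[2]=4 C[1]=7 → dur=7, Σ=15 | A=load:t2 B=compute:t1 [compute-bound]
step 3: L[3]=3 C[2]=3 → dur=3, Σ=18 | A=compute:t2 B=load:t3 [tied]
step 4: L[4]=7 C[3]=6 → dur=7, Σ=25 | A=load:t4 B=compute:t3 [load-bound]
step 5: L[5]=2 C[4]=8 → dur=8, Σ=33 | A=compute:t4 B=load:t5 [compute-bound]
step 6: C[5]=9 → dur=9, Σ=42 | A=idle B=compute:t5 [compute-only]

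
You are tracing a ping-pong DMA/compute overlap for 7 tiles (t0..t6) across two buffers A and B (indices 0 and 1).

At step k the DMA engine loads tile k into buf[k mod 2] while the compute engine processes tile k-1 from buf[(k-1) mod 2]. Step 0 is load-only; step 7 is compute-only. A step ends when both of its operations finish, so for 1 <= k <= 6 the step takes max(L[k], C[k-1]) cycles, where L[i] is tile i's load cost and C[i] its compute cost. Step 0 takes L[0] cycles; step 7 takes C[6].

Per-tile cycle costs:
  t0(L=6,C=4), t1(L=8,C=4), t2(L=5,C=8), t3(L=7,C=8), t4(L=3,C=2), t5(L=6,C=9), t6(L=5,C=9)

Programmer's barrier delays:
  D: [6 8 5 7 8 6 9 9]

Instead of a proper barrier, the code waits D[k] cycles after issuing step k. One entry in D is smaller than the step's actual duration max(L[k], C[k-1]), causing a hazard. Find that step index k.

hazard at step 3

k=0 barrier L[0]=6→6c, D[0]=6 ok
k=1 barrier max(L[1]=8,C[0]=4)→8c, D[1]=8 ok
k=2 barrier max(L[2]=5,C[1]=4)→5c, D[2]=5 ok
k=3 barrier max(L[3]=7,C[2]=8)→8c, D[3]=7 SHORT
k=4 barrier max(L[4]=3,C[3]=8)→8c, D[4]=8 ok
k=5 barrier max(L[5]=6,C[4]=2)→6c, D[5]=6 ok
k=6 barrier max(L[6]=5,C[5]=9)→9c, D[6]=9 ok
k=7 barrier C[6]=9→9c, D[7]=9 ok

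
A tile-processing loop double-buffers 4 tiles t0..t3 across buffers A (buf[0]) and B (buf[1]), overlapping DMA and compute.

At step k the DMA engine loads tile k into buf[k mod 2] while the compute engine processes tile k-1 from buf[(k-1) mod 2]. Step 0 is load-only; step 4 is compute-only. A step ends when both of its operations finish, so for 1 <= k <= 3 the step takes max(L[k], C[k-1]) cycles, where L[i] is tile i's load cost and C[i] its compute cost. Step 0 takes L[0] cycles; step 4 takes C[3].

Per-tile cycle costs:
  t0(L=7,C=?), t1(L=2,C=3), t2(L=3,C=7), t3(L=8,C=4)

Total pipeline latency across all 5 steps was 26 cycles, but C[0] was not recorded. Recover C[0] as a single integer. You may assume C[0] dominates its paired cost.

C[0] = 4

step 0 → dur = L[0]=7 = 7
step 1 → dur = max(L[1]=2, C[0]=?) = C[0]  (unknown; binding)
step 2 → dur = max(L[2]=3, C[1]=3) = 3
step 3 → dur = max(L[3]=8, C[2]=7) = 8
step 4 → dur = C[3]=4 = 4
sum of known step durations = 22
dur[1] = total - known = 26 - 22 = 4
C[0] is the binding max in step 1, so C[0] = dur[1] = 4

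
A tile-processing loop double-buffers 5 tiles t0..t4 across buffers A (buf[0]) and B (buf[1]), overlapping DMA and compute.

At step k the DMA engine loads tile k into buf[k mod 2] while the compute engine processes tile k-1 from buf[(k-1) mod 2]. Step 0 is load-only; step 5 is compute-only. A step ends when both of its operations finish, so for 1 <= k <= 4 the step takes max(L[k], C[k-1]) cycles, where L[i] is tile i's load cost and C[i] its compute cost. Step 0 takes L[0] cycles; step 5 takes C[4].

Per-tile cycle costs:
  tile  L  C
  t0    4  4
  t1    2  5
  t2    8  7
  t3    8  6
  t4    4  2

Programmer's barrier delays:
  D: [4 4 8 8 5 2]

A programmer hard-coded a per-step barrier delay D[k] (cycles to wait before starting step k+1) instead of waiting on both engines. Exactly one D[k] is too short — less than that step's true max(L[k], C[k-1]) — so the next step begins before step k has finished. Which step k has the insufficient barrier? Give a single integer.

k=0 barrier L[0]=4→4c, D[0]=4 ok
k=1 barrier max(L[1]=2,C[0]=4)→4c, D[1]=4 ok
k=2 barrier max(L[2]=8,C[1]=5)→8c, D[2]=8 ok
k=3 barrier max(L[3]=8,C[2]=7)→8c, D[3]=8 ok
k=4 barrier max(L[4]=4,C[3]=6)→6c, D[4]=5 SHORT
k=5 barrier C[4]=2→2c, D[5]=2 ok

hazard at step 4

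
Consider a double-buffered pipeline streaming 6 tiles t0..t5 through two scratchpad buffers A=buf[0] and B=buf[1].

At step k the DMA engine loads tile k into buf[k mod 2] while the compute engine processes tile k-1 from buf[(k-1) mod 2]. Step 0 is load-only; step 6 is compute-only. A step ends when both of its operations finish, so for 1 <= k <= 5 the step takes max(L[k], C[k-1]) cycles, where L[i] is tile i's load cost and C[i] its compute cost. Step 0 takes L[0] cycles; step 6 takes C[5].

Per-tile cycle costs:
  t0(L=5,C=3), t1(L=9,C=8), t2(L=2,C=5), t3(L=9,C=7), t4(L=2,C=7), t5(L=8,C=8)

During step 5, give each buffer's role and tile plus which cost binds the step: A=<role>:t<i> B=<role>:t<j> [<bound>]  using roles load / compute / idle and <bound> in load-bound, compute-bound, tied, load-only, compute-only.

step 5: A=compute:t4 B=load:t5 [load-bound]

  0. 5=5c; end=5; A:t0 B:-
  1. max(9,3)=9c; end=14; A:t0 B:t1
  2. max(2,8)=8c; end=22; A:t2 B:t1
  3. max(9,5)=9c; end=31; A:t2 B:t3
  4. max(2,7)=7c; end=38; A:t4 B:t3
  5. max(8,7)=8c; end=46; A:t4 B:t5
  6. 8=8c; end=54; A:t4 B:t5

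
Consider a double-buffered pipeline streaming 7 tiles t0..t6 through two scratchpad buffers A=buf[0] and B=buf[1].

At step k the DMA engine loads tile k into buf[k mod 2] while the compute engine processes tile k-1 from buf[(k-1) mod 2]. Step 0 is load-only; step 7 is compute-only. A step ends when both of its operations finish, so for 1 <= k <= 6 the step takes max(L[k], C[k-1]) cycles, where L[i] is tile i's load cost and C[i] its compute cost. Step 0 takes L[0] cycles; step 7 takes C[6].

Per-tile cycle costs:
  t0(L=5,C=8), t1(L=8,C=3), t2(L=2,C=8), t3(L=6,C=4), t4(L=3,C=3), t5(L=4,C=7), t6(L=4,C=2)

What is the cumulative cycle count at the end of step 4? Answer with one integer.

k=0 load=t0/5c comp=- wait=5 total=5
k=1 load=t1/8c comp=t0/8c wait=8 total=13
k=2 load=t2/2c comp=t1/3c wait=3 total=16
k=3 load=t3/6c comp=t2/8c wait=8 total=24
k=4 load=t4/3c comp=t3/4c wait=4 total=28
k=5 load=t5/4c comp=t4/3c wait=4 total=32
k=6 load=t6/4c comp=t5/7c wait=7 total=39
k=7 load=- comp=t6/2c wait=2 total=41

end_cycle[4] = 28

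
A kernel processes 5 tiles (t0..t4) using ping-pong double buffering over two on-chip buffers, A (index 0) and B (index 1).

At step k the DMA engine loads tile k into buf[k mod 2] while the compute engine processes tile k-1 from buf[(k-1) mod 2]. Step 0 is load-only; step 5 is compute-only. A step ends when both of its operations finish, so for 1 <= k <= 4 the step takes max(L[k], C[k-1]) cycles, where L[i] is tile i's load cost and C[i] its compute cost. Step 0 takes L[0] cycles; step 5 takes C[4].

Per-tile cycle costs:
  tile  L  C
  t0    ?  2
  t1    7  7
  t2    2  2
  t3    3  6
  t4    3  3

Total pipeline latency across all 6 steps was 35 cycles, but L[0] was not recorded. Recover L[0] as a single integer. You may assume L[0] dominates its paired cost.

step 0 → dur = L[0]=? = L[0]  (unknown; binding)
step 1 → dur = max(L[1]=7, C[0]=2) = 7
step 2 → dur = max(L[2]=2, C[1]=7) = 7
step 3 → dur = max(L[3]=3, C[2]=2) = 3
step 4 → dur = max(L[4]=3, C[3]=6) = 6
step 5 → dur = C[4]=3 = 3
sum of known step durations = 26
dur[0] = total - known = 35 - 26 = 9
L[0] is the binding max in step 0, so L[0] = dur[0] = 9

L[0] = 9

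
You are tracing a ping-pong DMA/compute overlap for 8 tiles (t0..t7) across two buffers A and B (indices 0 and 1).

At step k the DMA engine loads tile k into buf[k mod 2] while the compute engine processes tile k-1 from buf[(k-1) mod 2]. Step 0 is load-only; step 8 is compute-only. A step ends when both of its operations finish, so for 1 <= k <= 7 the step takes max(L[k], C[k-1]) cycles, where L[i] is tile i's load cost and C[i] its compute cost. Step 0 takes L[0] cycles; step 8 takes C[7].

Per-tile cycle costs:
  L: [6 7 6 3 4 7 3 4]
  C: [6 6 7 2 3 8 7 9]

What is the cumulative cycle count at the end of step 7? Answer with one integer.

end_cycle[7] = 52

[0] DMA t0→A (6c) ∥ CU idle ⇒ 6c, clock 6
[1] DMA t1→B (7c) ∥ CU A:t0 (6c) ⇒ 7c, clock 13
[2] DMA t2→A (6c) ∥ CU B:t1 (6c) ⇒ 6c, clock 19
[3] DMA t3→B (3c) ∥ CU A:t2 (7c) ⇒ 7c, clock 26
[4] DMA t4→A (4c) ∥ CU B:t3 (2c) ⇒ 4c, clock 30
[5] DMA t5→B (7c) ∥ CU A:t4 (3c) ⇒ 7c, clock 37
[6] DMA t6→A (3c) ∥ CU B:t5 (8c) ⇒ 8c, clock 45
[7] DMA t7→B (4c) ∥ CU A:t6 (7c) ⇒ 7c, clock 52
[8] DMA idle ∥ CU B:t7 (9c) ⇒ 9c, clock 61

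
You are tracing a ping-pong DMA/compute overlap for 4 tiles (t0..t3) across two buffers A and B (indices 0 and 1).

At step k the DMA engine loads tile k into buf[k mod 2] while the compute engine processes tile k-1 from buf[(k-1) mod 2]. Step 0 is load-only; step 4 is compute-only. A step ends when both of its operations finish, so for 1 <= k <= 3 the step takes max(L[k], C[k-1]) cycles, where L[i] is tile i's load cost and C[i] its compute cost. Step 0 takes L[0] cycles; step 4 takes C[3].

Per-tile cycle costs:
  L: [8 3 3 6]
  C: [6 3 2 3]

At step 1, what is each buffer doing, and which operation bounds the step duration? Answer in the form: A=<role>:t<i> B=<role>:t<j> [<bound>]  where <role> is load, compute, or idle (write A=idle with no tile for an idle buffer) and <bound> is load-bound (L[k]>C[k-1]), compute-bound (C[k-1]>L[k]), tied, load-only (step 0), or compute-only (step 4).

k=0 load=t0/8c comp=- wait=8 total=8
k=1 load=t1/3c comp=t0/6c wait=6 total=14
k=2 load=t2/3c comp=t1/3c wait=3 total=17
k=3 load=t3/6c comp=t2/2c wait=6 total=23
k=4 load=- comp=t3/3c wait=3 total=26

step 1: A=compute:t0 B=load:t1 [compute-bound]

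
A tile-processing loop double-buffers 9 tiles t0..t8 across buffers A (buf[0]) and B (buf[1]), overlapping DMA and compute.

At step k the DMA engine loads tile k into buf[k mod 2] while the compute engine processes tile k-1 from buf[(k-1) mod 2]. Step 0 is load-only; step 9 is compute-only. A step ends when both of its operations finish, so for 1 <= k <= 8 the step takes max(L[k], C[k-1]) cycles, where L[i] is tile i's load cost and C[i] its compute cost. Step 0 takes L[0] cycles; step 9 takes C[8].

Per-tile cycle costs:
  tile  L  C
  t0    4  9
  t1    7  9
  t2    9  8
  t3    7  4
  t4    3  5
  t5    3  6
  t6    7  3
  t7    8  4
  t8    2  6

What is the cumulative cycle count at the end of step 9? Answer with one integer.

end_cycle[9] = 64

step 0: L[0]=4 → dur=4, Σ=4 | A=load:t0 B=idle [load-only]
step 1: L[1]=7 C[0]=9 → dur=9, Σ=13 | A=compute:t0 B=load:t1 [compute-bound]
step 2: L[2]=9 C[1]=9 → dur=9, Σ=22 | A=load:t2 B=compute:t1 [tied]
step 3: L[3]=7 C[2]=8 → dur=8, Σ=30 | A=compute:t2 B=load:t3 [compute-bound]
step 4: L[4]=3 C[3]=4 → dur=4, Σ=34 | A=load:t4 B=compute:t3 [compute-bound]
step 5: L[5]=3 C[4]=5 → dur=5, Σ=39 | A=compute:t4 B=load:t5 [compute-bound]
step 6: L[6]=7 C[5]=6 → dur=7, Σ=46 | A=load:t6 B=compute:t5 [load-bound]
step 7: L[7]=8 C[6]=3 → dur=8, Σ=54 | A=compute:t6 B=load:t7 [load-bound]
step 8: L[8]=2 C[7]=4 → dur=4, Σ=58 | A=load:t8 B=compute:t7 [compute-bound]
step 9: C[8]=6 → dur=6, Σ=64 | A=compute:t8 B=idle [compute-only]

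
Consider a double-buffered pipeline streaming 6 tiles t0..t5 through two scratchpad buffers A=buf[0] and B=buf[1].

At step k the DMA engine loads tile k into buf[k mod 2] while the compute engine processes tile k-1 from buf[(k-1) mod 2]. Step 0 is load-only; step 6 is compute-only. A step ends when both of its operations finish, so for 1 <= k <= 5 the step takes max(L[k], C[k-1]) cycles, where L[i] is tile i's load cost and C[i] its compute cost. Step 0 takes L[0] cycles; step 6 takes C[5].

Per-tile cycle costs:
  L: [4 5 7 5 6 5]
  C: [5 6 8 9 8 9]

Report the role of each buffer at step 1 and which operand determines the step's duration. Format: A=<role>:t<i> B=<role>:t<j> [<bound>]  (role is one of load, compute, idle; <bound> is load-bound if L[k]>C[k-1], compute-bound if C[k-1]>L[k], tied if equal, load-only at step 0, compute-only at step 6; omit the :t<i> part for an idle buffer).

step 1: A=compute:t0 B=load:t1 [tied]

step 0: L[0]=4 → dur=4, Σ=4 | A=load:t0 B=idle [load-only]
step 1: L[1]=5 C[0]=5 → dur=5, Σ=9 | A=compute:t0 B=load:t1 [tied]
step 2: L[2]=7 C[1]=6 → dur=7, Σ=16 | A=load:t2 B=compute:t1 [load-bound]
step 3: L[3]=5 C[2]=8 → dur=8, Σ=24 | A=compute:t2 B=load:t3 [compute-bound]
step 4: L[4]=6 C[3]=9 → dur=9, Σ=33 | A=load:t4 B=compute:t3 [compute-bound]
step 5: L[5]=5 C[4]=8 → dur=8, Σ=41 | A=compute:t4 B=load:t5 [compute-bound]
step 6: C[5]=9 → dur=9, Σ=50 | A=idle B=compute:t5 [compute-only]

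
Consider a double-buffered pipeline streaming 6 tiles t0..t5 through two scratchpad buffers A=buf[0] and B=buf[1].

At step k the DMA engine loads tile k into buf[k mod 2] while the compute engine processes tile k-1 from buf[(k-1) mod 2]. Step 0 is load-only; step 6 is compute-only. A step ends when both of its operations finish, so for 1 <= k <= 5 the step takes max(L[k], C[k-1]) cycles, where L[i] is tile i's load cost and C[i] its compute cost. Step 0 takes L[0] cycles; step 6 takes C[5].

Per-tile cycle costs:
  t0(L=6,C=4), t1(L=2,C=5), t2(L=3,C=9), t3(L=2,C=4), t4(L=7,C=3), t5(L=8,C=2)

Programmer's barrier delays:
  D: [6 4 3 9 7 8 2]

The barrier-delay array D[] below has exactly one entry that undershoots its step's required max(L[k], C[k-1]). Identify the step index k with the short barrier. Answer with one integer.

step 0: need L[0]=6 = 6; D[0]=6 ok
step 1: need max(L[1]=2,C[0]=4) = 4; D[1]=4 ok
step 2: need max(L[2]=3,C[1]=5) = 5; D[2]=3 SHORT
step 3: need max(L[3]=2,C[2]=9) = 9; D[3]=9 ok
step 4: need max(L[4]=7,C[3]=4) = 7; D[4]=7 ok
step 5: need max(L[5]=8,C[4]=3) = 8; D[5]=8 ok
step 6: need C[5]=2 = 2; D[6]=2 ok

hazard at step 2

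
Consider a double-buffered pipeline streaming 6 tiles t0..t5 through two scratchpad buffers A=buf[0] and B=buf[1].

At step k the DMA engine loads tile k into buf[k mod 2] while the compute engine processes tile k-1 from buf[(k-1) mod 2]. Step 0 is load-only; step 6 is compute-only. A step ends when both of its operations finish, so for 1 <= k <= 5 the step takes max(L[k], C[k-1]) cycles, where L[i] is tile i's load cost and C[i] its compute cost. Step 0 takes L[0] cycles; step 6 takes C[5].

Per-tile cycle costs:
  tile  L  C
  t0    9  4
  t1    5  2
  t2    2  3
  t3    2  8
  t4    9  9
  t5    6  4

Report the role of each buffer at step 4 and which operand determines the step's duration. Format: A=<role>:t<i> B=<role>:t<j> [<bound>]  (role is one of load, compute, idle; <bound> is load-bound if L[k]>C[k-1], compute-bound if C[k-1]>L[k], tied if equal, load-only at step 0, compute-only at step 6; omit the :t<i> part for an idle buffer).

step 4: A=load:t4 B=compute:t3 [load-bound]

k=0 load=t0/9c comp=- wait=9 total=9
k=1 load=t1/5c comp=t0/4c wait=5 total=14
k=2 load=t2/2c comp=t1/2c wait=2 total=16
k=3 load=t3/2c comp=t2/3c wait=3 total=19
k=4 load=t4/9c comp=t3/8c wait=9 total=28
k=5 load=t5/6c comp=t4/9c wait=9 total=37
k=6 load=- comp=t5/4c wait=4 total=41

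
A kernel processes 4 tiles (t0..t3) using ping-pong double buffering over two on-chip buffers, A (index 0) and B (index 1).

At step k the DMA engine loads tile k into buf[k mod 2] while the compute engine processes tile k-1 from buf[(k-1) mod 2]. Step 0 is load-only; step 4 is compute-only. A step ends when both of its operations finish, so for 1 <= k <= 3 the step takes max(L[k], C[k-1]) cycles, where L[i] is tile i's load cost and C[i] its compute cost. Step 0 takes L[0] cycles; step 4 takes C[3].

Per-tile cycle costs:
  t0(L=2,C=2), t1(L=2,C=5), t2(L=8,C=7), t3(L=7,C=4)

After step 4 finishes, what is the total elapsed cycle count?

[0] DMA t0→A (2c) ∥ CU idle ⇒ 2c, clock 2
[1] DMA t1→B (2c) ∥ CU A:t0 (2c) ⇒ 2c, clock 4
[2] DMA t2→A (8c) ∥ CU B:t1 (5c) ⇒ 8c, clock 12
[3] DMA t3→B (7c) ∥ CU A:t2 (7c) ⇒ 7c, clock 19
[4] DMA idle ∥ CU B:t3 (4c) ⇒ 4c, clock 23

end_cycle[4] = 23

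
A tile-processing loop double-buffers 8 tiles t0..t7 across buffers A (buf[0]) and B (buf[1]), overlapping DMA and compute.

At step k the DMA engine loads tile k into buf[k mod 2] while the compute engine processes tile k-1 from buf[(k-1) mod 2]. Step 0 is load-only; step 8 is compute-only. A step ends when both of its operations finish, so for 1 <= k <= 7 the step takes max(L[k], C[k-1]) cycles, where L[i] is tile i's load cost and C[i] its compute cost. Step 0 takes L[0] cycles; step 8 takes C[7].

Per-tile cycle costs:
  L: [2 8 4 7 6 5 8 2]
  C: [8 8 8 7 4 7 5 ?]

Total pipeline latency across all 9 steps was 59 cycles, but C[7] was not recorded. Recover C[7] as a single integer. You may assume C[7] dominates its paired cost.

step 0 → dur = L[0]=2 = 2
step 1 → dur = max(L[1]=8, C[0]=8) = 8
step 2 → dur = max(L[2]=4, C[1]=8) = 8
step 3 → dur = max(L[3]=7, C[2]=8) = 8
step 4 → dur = max(L[4]=6, C[3]=7) = 7
step 5 → dur = max(L[5]=5, C[4]=4) = 5
step 6 → dur = max(L[6]=8, C[5]=7) = 8
step 7 → dur = max(L[7]=2, C[6]=5) = 5
step 8 → dur = C[7]=? = C[7]  (unknown; binding)
sum of known step durations = 51
dur[8] = total - known = 59 - 51 = 8
C[7] is the binding max in step 8, so C[7] = dur[8] = 8

C[7] = 8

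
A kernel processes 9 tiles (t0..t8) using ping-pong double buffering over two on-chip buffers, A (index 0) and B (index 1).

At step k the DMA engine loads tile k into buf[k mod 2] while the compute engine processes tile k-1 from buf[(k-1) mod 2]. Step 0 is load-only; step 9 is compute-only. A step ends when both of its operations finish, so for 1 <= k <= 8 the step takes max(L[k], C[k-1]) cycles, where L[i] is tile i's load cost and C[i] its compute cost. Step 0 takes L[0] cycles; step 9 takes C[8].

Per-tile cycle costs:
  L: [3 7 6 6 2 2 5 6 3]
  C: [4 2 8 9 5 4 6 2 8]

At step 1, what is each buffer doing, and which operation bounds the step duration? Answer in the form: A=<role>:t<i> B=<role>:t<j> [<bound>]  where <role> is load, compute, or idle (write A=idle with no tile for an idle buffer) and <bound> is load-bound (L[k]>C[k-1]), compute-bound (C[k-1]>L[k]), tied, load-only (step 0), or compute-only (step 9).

step 1: A=compute:t0 B=load:t1 [load-bound]

[0] DMA t0→A (3c) ∥ CU idle ⇒ 3c, clock 3
[1] DMA t1→B (7c) ∥ CU A:t0 (4c) ⇒ 7c, clock 10
[2] DMA t2→A (6c) ∥ CU B:t1 (2c) ⇒ 6c, clock 16
[3] DMA t3→B (6c) ∥ CU A:t2 (8c) ⇒ 8c, clock 24
[4] DMA t4→A (2c) ∥ CU B:t3 (9c) ⇒ 9c, clock 33
[5] DMA t5→B (2c) ∥ CU A:t4 (5c) ⇒ 5c, clock 38
[6] DMA t6→A (5c) ∥ CU B:t5 (4c) ⇒ 5c, clock 43
[7] DMA t7→B (6c) ∥ CU A:t6 (6c) ⇒ 6c, clock 49
[8] DMA t8→A (3c) ∥ CU B:t7 (2c) ⇒ 3c, clock 52
[9] DMA idle ∥ CU A:t8 (8c) ⇒ 8c, clock 60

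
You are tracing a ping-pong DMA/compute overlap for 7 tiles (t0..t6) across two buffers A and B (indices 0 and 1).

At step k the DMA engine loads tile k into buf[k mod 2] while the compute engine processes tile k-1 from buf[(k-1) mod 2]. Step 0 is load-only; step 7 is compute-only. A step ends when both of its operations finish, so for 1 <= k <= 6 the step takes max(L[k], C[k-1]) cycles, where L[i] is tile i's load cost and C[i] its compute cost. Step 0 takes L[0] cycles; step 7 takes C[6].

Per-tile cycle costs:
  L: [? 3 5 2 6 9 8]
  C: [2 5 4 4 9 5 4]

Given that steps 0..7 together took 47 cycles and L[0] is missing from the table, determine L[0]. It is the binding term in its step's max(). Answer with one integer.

step 0: dur = L[0]=? = L[0]  (unknown; binding)
step 1: dur = max(L[1]=3, C[0]=2) = 3
step 2: dur = max(L[2]=5, C[1]=5) = 5
step 3: dur = max(L[3]=2, C[2]=4) = 4
step 4: dur = max(L[4]=6, C[3]=4) = 6
step 5: dur = max(L[5]=9, C[4]=9) = 9
step 6: dur = max(L[6]=8, C[5]=5) = 8
step 7: dur = C[6]=4 = 4
sum of known step durations = 39
dur[0] = total - known = 47 - 39 = 8
L[0] is the binding max in step 0, so L[0] = dur[0] = 8

L[0] = 8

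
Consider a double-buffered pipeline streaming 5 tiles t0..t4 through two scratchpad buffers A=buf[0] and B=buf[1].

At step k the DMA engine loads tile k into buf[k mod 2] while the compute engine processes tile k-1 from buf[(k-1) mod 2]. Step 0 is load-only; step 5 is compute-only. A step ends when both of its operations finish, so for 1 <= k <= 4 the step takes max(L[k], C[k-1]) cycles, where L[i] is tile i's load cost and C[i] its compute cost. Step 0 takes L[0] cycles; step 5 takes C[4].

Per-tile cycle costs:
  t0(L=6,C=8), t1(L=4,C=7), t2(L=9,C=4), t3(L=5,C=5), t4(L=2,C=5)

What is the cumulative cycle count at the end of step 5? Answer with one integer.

end_cycle[5] = 38

k=0 load=t0/6c comp=- wait=6 total=6
k=1 load=t1/4c comp=t0/8c wait=8 total=14
k=2 load=t2/9c comp=t1/7c wait=9 total=23
k=3 load=t3/5c comp=t2/4c wait=5 total=28
k=4 load=t4/2c comp=t3/5c wait=5 total=33
k=5 load=- comp=t4/5c wait=5 total=38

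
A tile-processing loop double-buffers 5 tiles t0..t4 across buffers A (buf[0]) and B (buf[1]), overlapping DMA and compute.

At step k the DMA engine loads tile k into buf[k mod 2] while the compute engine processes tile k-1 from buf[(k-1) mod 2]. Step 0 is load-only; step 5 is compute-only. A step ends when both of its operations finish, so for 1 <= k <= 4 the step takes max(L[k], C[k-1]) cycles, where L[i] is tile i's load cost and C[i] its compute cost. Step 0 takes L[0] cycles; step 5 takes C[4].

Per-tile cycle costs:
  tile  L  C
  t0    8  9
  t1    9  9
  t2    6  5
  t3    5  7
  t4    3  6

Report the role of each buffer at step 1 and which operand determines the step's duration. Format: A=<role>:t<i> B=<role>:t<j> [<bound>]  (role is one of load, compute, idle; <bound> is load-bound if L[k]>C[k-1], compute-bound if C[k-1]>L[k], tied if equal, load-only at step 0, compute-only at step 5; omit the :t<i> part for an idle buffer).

  0. 8=8c; end=8; A:t0 B:-
  1. max(9,9)=9c; end=17; A:t0 B:t1
  2. max(6,9)=9c; end=26; A:t2 B:t1
  3. max(5,5)=5c; end=31; A:t2 B:t3
  4. max(3,7)=7c; end=38; A:t4 B:t3
  5. 6=6c; end=44; A:t4 B:t3

step 1: A=compute:t0 B=load:t1 [tied]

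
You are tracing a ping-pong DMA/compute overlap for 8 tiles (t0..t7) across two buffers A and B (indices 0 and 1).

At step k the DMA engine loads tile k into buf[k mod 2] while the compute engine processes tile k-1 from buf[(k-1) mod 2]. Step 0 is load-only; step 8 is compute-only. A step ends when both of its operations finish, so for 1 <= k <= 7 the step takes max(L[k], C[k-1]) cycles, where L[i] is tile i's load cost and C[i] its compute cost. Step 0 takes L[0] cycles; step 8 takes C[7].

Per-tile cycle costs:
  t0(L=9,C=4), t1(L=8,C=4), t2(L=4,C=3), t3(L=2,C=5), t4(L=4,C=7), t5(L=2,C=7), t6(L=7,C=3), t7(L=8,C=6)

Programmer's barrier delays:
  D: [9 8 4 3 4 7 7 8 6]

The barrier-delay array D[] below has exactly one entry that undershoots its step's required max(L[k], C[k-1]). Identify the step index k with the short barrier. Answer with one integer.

hazard at step 4

[0] required=L[0]=9=9 vs D=9 ok
[1] required=max(L[1]=8,C[0]=4)=8 vs D=8 ok
[2] required=max(L[2]=4,C[1]=4)=4 vs D=4 ok
[3] required=max(L[3]=2,C[2]=3)=3 vs D=3 ok
[4] required=max(L[4]=4,C[3]=5)=5 vs D=4 SHORT
[5] required=max(L[5]=2,C[4]=7)=7 vs D=7 ok
[6] required=max(L[6]=7,C[5]=7)=7 vs D=7 ok
[7] required=max(L[7]=8,C[6]=3)=8 vs D=8 ok
[8] required=C[7]=6=6 vs D=6 ok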